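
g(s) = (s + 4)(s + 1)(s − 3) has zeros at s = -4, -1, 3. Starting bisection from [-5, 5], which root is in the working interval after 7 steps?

3

g(0) = -12 < 0, so the root lies in [0, 5]
g(2.5) = -11.375 < 0, so the root lies in [2.5, 5]
g(3.75) = 27.609375 > 0, so the root lies in [2.5, 3.75]
g(3.125) = 3.6738 > 0, so the root lies in [2.5, 3.125]
g(2.8125) = -4.8699 < 0, so the root lies in [2.8125, 3.125]
g(2.96875) = -0.8643 < 0, so the root lies in [2.96875, 3.125]
g(3.046875) = 1.3368 > 0, so the root lies in [2.96875, 3.046875]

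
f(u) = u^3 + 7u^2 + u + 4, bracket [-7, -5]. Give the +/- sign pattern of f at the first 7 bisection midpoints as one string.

+++++--

f(-6) = 34 > 0, so the root lies in [-7, -6]
f(-6.5) = 18.625 > 0, so the root lies in [-7, -6.5]
f(-6.75) = 8.640625 > 0, so the root lies in [-7, -6.75]
f(-6.875) = 3.0332 > 0, so the root lies in [-7, -6.875]
f(-6.9375) = 0.0706 > 0, so the root lies in [-7, -6.9375]
f(-6.96875) = -1.4511 < 0, so the root lies in [-6.96875, -6.9375]
f(-6.953125) = -0.6869 < 0, so the root lies in [-6.953125, -6.9375]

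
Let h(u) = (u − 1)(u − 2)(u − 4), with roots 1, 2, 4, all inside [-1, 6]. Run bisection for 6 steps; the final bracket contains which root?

m = 2.5, h(m) = -1.125 (−); new bracket [2.5, 6]
m = 4.25, h(m) = 1.828125 (+); new bracket [2.5, 4.25]
m = 3.375, h(m) = -2.041016 (−); new bracket [3.375, 4.25]
m = 3.8125, h(m) = -0.9558 (−); new bracket [3.8125, 4.25]
m = 4.03125, h(m) = 0.1924 (+); new bracket [3.8125, 4.03125]
m = 3.921875, h(m) = -0.4387 (−); new bracket [3.921875, 4.03125]

4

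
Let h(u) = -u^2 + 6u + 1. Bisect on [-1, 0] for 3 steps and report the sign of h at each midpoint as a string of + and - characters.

m = -0.5, h(m) = -2.25 (−); new bracket [-0.5, 0]
m = -0.25, h(m) = -0.5625 (−); new bracket [-0.25, 0]
m = -0.125, h(m) = 0.234375 (+); new bracket [-0.25, -0.125]

--+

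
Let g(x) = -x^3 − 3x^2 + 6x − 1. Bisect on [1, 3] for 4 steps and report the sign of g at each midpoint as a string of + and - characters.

---+

midpoint 2: g = -9 < 0 → [1, 2]
midpoint 1.5: g = -2.125 < 0 → [1, 1.5]
midpoint 1.25: g = -0.140625 < 0 → [1, 1.25]
midpoint 1.125: g = 0.5293 > 0 → [1.125, 1.25]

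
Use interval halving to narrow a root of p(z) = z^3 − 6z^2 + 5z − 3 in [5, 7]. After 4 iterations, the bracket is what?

[5.125, 5.25]

m = 6, p(m) = 27 (+); new bracket [5, 6]
m = 5.5, p(m) = 9.375 (+); new bracket [5, 5.5]
m = 5.25, p(m) = 2.578125 (+); new bracket [5, 5.25]
m = 5.125, p(m) = -0.3574 (−); new bracket [5.125, 5.25]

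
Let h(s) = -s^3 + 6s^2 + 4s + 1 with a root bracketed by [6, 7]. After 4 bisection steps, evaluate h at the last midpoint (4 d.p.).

m = 6.5, h(m) = 5.875 (+); new bracket [6.5, 7]
m = 6.75, h(m) = -6.171875 (−); new bracket [6.5, 6.75]
m = 6.625, h(m) = 0.068359 (+); new bracket [6.625, 6.75]
m = 6.6875, h(m) = -2.9968 (−); new bracket [6.625, 6.6875]

-2.9968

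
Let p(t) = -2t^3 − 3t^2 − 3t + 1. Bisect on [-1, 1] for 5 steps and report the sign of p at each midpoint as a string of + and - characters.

+-+--

p(0) = 1 > 0, so the root lies in [0, 1]
p(0.5) = -1.5 < 0, so the root lies in [0, 0.5]
p(0.25) = 0.03125 > 0, so the root lies in [0.25, 0.5]
p(0.375) = -0.6523 < 0, so the root lies in [0.25, 0.375]
p(0.3125) = -0.2915 < 0, so the root lies in [0.25, 0.3125]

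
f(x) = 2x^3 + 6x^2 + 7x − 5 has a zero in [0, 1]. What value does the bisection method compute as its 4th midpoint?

0.4375

midpoint 0.5: f = 0.25 > 0 → [0, 0.5]
midpoint 0.25: f = -2.84375 < 0 → [0.25, 0.5]
midpoint 0.375: f = -1.425781 < 0 → [0.375, 0.5]
midpoint 0.4375: f = -0.6216 < 0 → [0.4375, 0.5]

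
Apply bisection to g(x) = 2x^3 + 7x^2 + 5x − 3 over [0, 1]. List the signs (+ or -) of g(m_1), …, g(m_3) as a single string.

g(0.5) = 1.5 > 0, so the root lies in [0, 0.5]
g(0.25) = -1.28125 < 0, so the root lies in [0.25, 0.5]
g(0.375) = -0.035156 < 0, so the root lies in [0.375, 0.5]

+--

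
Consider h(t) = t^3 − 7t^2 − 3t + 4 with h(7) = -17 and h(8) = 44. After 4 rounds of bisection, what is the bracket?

[7.3125, 7.375]

m = 7.5, h(m) = 9.625 (+); new bracket [7, 7.5]
m = 7.25, h(m) = -4.609375 (−); new bracket [7.25, 7.5]
m = 7.375, h(m) = 2.271484 (+); new bracket [7.25, 7.375]
m = 7.3125, h(m) = -1.2273 (−); new bracket [7.3125, 7.375]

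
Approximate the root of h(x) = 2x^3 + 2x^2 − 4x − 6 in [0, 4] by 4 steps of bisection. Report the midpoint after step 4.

m = 2, h(m) = 10 (+); new bracket [0, 2]
m = 1, h(m) = -6 (−); new bracket [1, 2]
m = 1.5, h(m) = -0.75 (−); new bracket [1.5, 2]
m = 1.75, h(m) = 3.8438 (+); new bracket [1.5, 1.75]

1.75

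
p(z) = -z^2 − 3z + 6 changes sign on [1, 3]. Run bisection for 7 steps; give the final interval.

p(2) = -4 < 0, so the root lies in [1, 2]
p(1.5) = -0.75 < 0, so the root lies in [1, 1.5]
p(1.25) = 0.6875 > 0, so the root lies in [1.25, 1.5]
p(1.375) = -0.0156 < 0, so the root lies in [1.25, 1.375]
p(1.3125) = 0.3398 > 0, so the root lies in [1.3125, 1.375]
p(1.34375) = 0.1631 > 0, so the root lies in [1.34375, 1.375]
p(1.359375) = 0.074 > 0, so the root lies in [1.359375, 1.375]

[1.359375, 1.375]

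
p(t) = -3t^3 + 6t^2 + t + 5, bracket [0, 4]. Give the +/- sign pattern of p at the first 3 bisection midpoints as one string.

+--

midpoint 2: p = 7 > 0 → [2, 4]
midpoint 3: p = -19 < 0 → [2, 3]
midpoint 2.5: p = -1.875 < 0 → [2, 2.5]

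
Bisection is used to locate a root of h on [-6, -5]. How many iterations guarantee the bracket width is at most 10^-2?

Width after n steps is 1/2^n. Need 2^n ≥ 1/10^-2 = 100.
2^6 = 64 < 100 ≤ 2^7 = 128, so n = 7.

7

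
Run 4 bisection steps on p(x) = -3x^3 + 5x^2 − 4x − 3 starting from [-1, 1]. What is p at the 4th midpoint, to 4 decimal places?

x = 0 gives p = -3, negative; keep [-1, 0]
x = -0.5 gives p = 0.625, positive; keep [-0.5, 0]
x = -0.25 gives p = -1.640625, negative; keep [-0.5, -0.25]
x = -0.375 gives p = -0.6387, negative; keep [-0.5, -0.375]

-0.6387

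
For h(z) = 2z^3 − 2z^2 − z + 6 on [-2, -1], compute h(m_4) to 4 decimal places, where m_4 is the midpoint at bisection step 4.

-0.6548

h(-1.5) = -3.75 < 0, so the root lies in [-1.5, -1]
h(-1.25) = 0.21875 > 0, so the root lies in [-1.5, -1.25]
h(-1.375) = -1.605469 < 0, so the root lies in [-1.375, -1.25]
h(-1.3125) = -0.6548 < 0, so the root lies in [-1.3125, -1.25]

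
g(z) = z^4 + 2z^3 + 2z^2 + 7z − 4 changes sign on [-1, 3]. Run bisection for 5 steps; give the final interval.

[0.375, 0.5]

m = 1, g(m) = 8 (+); new bracket [-1, 1]
m = 0, g(m) = -4 (−); new bracket [0, 1]
m = 0.5, g(m) = 0.3125 (+); new bracket [0, 0.5]
m = 0.25, g(m) = -2.0898 (−); new bracket [0.25, 0.5]
m = 0.375, g(m) = -0.9685 (−); new bracket [0.375, 0.5]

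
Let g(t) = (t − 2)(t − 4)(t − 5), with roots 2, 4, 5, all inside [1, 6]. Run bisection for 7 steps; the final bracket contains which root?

2

t = 3.5 gives g = 1.125, positive; keep [1, 3.5]
t = 2.25 gives g = 1.203125, positive; keep [1, 2.25]
t = 1.625 gives g = -3.005859, negative; keep [1.625, 2.25]
t = 1.9375 gives g = -0.3948, negative; keep [1.9375, 2.25]
t = 2.09375 gives g = 0.5194, positive; keep [1.9375, 2.09375]
t = 2.015625 gives g = 0.0925, positive; keep [1.9375, 2.015625]
t = 1.9765625 gives g = -0.1434, negative; keep [1.9765625, 2.015625]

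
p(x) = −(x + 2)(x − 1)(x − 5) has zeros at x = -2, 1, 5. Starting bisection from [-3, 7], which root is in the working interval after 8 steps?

p(2) = 12 > 0, so the root lies in [2, 7]
p(4.5) = 11.375 > 0, so the root lies in [4.5, 7]
p(5.75) = -27.609375 < 0, so the root lies in [4.5, 5.75]
p(5.125) = -3.6738 < 0, so the root lies in [4.5, 5.125]
p(4.8125) = 4.8699 > 0, so the root lies in [4.8125, 5.125]
p(4.96875) = 0.8643 > 0, so the root lies in [4.96875, 5.125]
p(5.046875) = -1.3368 < 0, so the root lies in [4.96875, 5.046875]
p(5.0078125) = -0.2194 < 0, so the root lies in [4.96875, 5.0078125]

5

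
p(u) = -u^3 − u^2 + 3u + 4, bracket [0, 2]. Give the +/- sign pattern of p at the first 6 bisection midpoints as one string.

+++-+-

p(1) = 5 > 0, so the root lies in [1, 2]
p(1.5) = 2.875 > 0, so the root lies in [1.5, 2]
p(1.75) = 0.828125 > 0, so the root lies in [1.75, 2]
p(1.875) = -0.4824 < 0, so the root lies in [1.75, 1.875]
p(1.8125) = 0.198 > 0, so the root lies in [1.8125, 1.875]
p(1.84375) = -0.1358 < 0, so the root lies in [1.8125, 1.84375]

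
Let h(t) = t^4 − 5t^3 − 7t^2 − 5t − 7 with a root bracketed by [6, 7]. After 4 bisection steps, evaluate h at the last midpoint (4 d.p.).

m = 6.5, h(m) = 76.6875 (+); new bracket [6, 6.5]
m = 6.25, h(m) = -6.511719 (−); new bracket [6.25, 6.5]
m = 6.375, h(m) = 32.881104 (+); new bracket [6.25, 6.375]
m = 6.3125, h(m) = 12.648 (+); new bracket [6.25, 6.3125]

12.6480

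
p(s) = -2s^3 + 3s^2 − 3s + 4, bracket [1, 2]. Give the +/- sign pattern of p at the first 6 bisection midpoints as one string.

midpoint 1.5: p = -0.5 < 0 → [1, 1.5]
midpoint 1.25: p = 1.03125 > 0 → [1.25, 1.5]
midpoint 1.375: p = 0.347656 > 0 → [1.375, 1.5]
midpoint 1.4375: p = -0.0542 < 0 → [1.375, 1.4375]
midpoint 1.40625: p = 0.152 > 0 → [1.40625, 1.4375]
midpoint 1.421875: p = 0.0503 > 0 → [1.421875, 1.4375]

-++-++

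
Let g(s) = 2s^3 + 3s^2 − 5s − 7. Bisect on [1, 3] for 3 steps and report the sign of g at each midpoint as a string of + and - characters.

+-+

midpoint 2: g = 11 > 0 → [1, 2]
midpoint 1.5: g = -1 < 0 → [1.5, 2]
midpoint 1.75: g = 4.15625 > 0 → [1.5, 1.75]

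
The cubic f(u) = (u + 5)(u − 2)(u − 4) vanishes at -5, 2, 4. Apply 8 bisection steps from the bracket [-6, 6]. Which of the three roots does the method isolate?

m = 0, f(m) = 40 (+); new bracket [-6, 0]
m = -3, f(m) = 70 (+); new bracket [-6, -3]
m = -4.5, f(m) = 27.625 (+); new bracket [-6, -4.5]
m = -5.25, f(m) = -16.7656 (−); new bracket [-5.25, -4.5]
m = -4.875, f(m) = 7.627 (+); new bracket [-5.25, -4.875]
m = -5.0625, f(m) = -4.0002 (−); new bracket [-5.0625, -4.875]
m = -4.96875, f(m) = 1.9532 (+); new bracket [-5.0625, -4.96875]
m = -5.015625, f(m) = -0.9883 (−); new bracket [-5.015625, -4.96875]

-5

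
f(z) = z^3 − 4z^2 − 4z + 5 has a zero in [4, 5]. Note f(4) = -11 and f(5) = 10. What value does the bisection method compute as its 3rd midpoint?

m = 4.5, f(m) = -2.875 (−); new bracket [4.5, 5]
m = 4.75, f(m) = 2.921875 (+); new bracket [4.5, 4.75]
m = 4.625, f(m) = -0.130859 (−); new bracket [4.625, 4.75]

4.625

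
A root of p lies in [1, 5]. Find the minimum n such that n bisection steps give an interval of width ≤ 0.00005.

Width after n steps is 4/2^n. Need 2^n ≥ 4/0.00005 = 80000.
2^16 = 65536 < 80000 ≤ 2^17 = 131072, so n = 17.

17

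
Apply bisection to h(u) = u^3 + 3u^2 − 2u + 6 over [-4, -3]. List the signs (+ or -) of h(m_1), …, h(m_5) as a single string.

+++--

m = -3.5, h(m) = 6.875 (+); new bracket [-4, -3.5]
m = -3.75, h(m) = 2.953125 (+); new bracket [-4, -3.75]
m = -3.875, h(m) = 0.611328 (+); new bracket [-4, -3.875]
m = -3.9375, h(m) = -0.6599 (−); new bracket [-3.9375, -3.875]
m = -3.90625, h(m) = -0.0158 (−); new bracket [-3.90625, -3.875]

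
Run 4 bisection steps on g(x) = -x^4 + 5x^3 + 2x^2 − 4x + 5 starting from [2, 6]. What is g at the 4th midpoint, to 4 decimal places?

x = 4 gives g = 85, positive; keep [4, 6]
x = 5 gives g = 35, positive; keep [5, 6]
x = 5.5 gives g = -39.6875, negative; keep [5, 5.5]
x = 5.25 gives g = 2.9492, positive; keep [5.25, 5.5]

2.9492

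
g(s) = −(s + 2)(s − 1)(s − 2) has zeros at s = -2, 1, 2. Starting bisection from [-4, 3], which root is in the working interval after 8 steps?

m = -0.5, g(m) = -5.625 (−); new bracket [-4, -0.5]
m = -2.25, g(m) = 3.453125 (+); new bracket [-2.25, -0.5]
m = -1.375, g(m) = -5.009766 (−); new bracket [-2.25, -1.375]
m = -1.8125, g(m) = -2.0105 (−); new bracket [-2.25, -1.8125]
m = -2.03125, g(m) = 0.3819 (+); new bracket [-2.03125, -1.8125]
m = -1.921875, g(m) = -0.8953 (−); new bracket [-2.03125, -1.921875]
m = -1.9765625, g(m) = -0.2774 (−); new bracket [-2.03125, -1.9765625]
m = -2.00390625, g(m) = 0.047 (+); new bracket [-2.00390625, -1.9765625]

-2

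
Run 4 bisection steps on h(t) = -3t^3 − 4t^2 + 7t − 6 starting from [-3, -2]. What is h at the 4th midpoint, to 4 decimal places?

midpoint -2.5: h = -1.625 < 0 → [-3, -2.5]
midpoint -2.75: h = 6.890625 > 0 → [-2.75, -2.5]
midpoint -2.625: h = 2.326172 > 0 → [-2.625, -2.5]
midpoint -2.5625: h = 0.2761 > 0 → [-2.5625, -2.5]

0.2761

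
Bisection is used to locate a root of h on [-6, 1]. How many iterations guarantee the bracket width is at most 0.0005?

14

Width after n steps is 7/2^n. Need 2^n ≥ 7/0.0005 = 14000.
2^13 = 8192 < 14000 ≤ 2^14 = 16384, so n = 14.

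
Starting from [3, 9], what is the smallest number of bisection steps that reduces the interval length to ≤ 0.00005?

Width after n steps is 6/2^n. Need 2^n ≥ 6/0.00005 = 120000.
2^16 = 65536 < 120000 ≤ 2^17 = 131072, so n = 17.

17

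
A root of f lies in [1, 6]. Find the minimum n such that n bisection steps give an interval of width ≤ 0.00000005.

27

Width after n steps is 5/2^n. Need 2^n ≥ 5/0.00000005 = 100000000.
2^26 = 67108864 < 100000000 ≤ 2^27 = 134217728, so n = 27.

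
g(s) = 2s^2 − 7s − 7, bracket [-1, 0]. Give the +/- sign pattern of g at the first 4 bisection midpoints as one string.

--++

s = -0.5 gives g = -3, negative; keep [-1, -0.5]
s = -0.75 gives g = -0.625, negative; keep [-1, -0.75]
s = -0.875 gives g = 0.65625, positive; keep [-0.875, -0.75]
s = -0.8125 gives g = 0.0078, positive; keep [-0.8125, -0.75]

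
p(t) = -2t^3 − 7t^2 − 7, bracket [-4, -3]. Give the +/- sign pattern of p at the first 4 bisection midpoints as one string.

p(-3.5) = -7 < 0, so the root lies in [-4, -3.5]
p(-3.75) = 0.03125 > 0, so the root lies in [-3.75, -3.5]
p(-3.625) = -3.714844 < 0, so the root lies in [-3.75, -3.625]
p(-3.6875) = -1.9009 < 0, so the root lies in [-3.75, -3.6875]

-+--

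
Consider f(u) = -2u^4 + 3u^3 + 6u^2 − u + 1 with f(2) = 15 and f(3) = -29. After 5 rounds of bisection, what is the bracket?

[2.59375, 2.625]

midpoint 2.5: f = 4.75 > 0 → [2.5, 3]
midpoint 2.75: f = -8.367188 < 0 → [2.5, 2.75]
midpoint 2.625: f = -0.979004 < 0 → [2.5, 2.625]
midpoint 2.5625: f = 2.0798 > 0 → [2.5625, 2.625]
midpoint 2.59375: f = 0.6006 > 0 → [2.59375, 2.625]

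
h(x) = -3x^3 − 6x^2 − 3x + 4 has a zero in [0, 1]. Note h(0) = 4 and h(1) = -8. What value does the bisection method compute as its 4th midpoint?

0.5625

h(0.5) = 0.625 > 0, so the root lies in [0.5, 1]
h(0.75) = -2.890625 < 0, so the root lies in [0.5, 0.75]
h(0.625) = -0.951172 < 0, so the root lies in [0.5, 0.625]
h(0.5625) = -0.1199 < 0, so the root lies in [0.5, 0.5625]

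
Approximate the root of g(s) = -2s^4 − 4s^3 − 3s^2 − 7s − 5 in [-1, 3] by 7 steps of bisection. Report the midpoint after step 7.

m = 1, g(m) = -21 (−); new bracket [-1, 1]
m = 0, g(m) = -5 (−); new bracket [-1, 0]
m = -0.5, g(m) = -1.875 (−); new bracket [-1, -0.5]
m = -0.75, g(m) = -0.3828 (−); new bracket [-1, -0.75]
m = -0.875, g(m) = 0.3354 (+); new bracket [-0.875, -0.75]
m = -0.8125, g(m) = -0.0191 (−); new bracket [-0.875, -0.8125]
m = -0.84375, g(m) = 0.1596 (+); new bracket [-0.84375, -0.8125]

-0.84375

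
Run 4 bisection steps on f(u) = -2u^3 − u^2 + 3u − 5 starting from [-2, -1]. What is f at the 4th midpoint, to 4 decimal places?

-0.0200

f(-1.5) = -5 < 0, so the root lies in [-2, -1.5]
f(-1.75) = -2.59375 < 0, so the root lies in [-2, -1.75]
f(-1.875) = -0.957031 < 0, so the root lies in [-2, -1.875]
f(-1.9375) = -0.02 < 0, so the root lies in [-2, -1.9375]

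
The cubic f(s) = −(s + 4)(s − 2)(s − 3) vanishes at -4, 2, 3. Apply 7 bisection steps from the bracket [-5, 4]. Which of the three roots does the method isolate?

f(-0.5) = -30.625 < 0, so the root lies in [-5, -0.5]
f(-2.75) = -34.140625 < 0, so the root lies in [-5, -2.75]
f(-3.875) = -5.048828 < 0, so the root lies in [-5, -3.875]
f(-4.4375) = 20.947 > 0, so the root lies in [-4.4375, -3.875]
f(-4.15625) = 6.8837 > 0, so the root lies in [-4.15625, -3.875]
f(-4.015625) = 0.6594 > 0, so the root lies in [-4.015625, -3.875]
f(-3.9453125) = -2.2582 < 0, so the root lies in [-4.015625, -3.9453125]

-4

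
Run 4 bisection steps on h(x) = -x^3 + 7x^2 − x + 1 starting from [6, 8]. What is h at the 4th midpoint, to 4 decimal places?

0.0332

m = 7, h(m) = -6 (−); new bracket [6, 7]
m = 6.5, h(m) = 15.625 (+); new bracket [6.5, 7]
m = 6.75, h(m) = 5.640625 (+); new bracket [6.75, 7]
m = 6.875, h(m) = 0.0332 (+); new bracket [6.875, 7]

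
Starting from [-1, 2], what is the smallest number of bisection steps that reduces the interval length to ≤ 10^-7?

25

Width after n steps is 3/2^n. Need 2^n ≥ 3/10^-7 = 30000000.
2^24 = 16777216 < 30000000 ≤ 2^25 = 33554432, so n = 25.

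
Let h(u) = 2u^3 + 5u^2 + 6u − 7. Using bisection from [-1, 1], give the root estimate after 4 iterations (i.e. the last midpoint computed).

u = 0 gives h = -7, negative; keep [0, 1]
u = 0.5 gives h = -2.5, negative; keep [0.5, 1]
u = 0.75 gives h = 1.15625, positive; keep [0.5, 0.75]
u = 0.625 gives h = -0.8086, negative; keep [0.625, 0.75]

0.625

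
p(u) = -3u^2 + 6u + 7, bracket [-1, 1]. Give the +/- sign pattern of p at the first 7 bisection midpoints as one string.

+++-+--

p(0) = 7 > 0, so the root lies in [-1, 0]
p(-0.5) = 3.25 > 0, so the root lies in [-1, -0.5]
p(-0.75) = 0.8125 > 0, so the root lies in [-1, -0.75]
p(-0.875) = -0.5469 < 0, so the root lies in [-0.875, -0.75]
p(-0.8125) = 0.1445 > 0, so the root lies in [-0.875, -0.8125]
p(-0.84375) = -0.1982 < 0, so the root lies in [-0.84375, -0.8125]
p(-0.828125) = -0.0261 < 0, so the root lies in [-0.828125, -0.8125]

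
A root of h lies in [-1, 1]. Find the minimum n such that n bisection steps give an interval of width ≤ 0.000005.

19

Width after n steps is 2/2^n. Need 2^n ≥ 2/0.000005 = 400000.
2^18 = 262144 < 400000 ≤ 2^19 = 524288, so n = 19.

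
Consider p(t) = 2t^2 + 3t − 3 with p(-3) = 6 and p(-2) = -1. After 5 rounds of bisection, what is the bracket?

p(-2.5) = 2 > 0, so the root lies in [-2.5, -2]
p(-2.25) = 0.375 > 0, so the root lies in [-2.25, -2]
p(-2.125) = -0.34375 < 0, so the root lies in [-2.25, -2.125]
p(-2.1875) = 0.0078 > 0, so the root lies in [-2.1875, -2.125]
p(-2.15625) = -0.1699 < 0, so the root lies in [-2.1875, -2.15625]

[-2.1875, -2.15625]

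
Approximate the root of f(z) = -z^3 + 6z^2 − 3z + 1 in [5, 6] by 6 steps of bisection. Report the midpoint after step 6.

midpoint 5.5: f = -0.375 < 0 → [5, 5.5]
midpoint 5.25: f = 5.921875 > 0 → [5.25, 5.5]
midpoint 5.375: f = 2.931641 > 0 → [5.375, 5.5]
midpoint 5.4375: f = 1.3186 > 0 → [5.4375, 5.5]
midpoint 5.46875: f = 0.482 > 0 → [5.46875, 5.5]
midpoint 5.484375: f = 0.056 > 0 → [5.484375, 5.5]

5.484375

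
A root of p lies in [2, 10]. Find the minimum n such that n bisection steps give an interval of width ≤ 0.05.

8

Width after n steps is 8/2^n. Need 2^n ≥ 8/0.05 = 160.
2^7 = 128 < 160 ≤ 2^8 = 256, so n = 8.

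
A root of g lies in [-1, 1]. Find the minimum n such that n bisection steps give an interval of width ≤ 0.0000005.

Width after n steps is 2/2^n. Need 2^n ≥ 2/0.0000005 = 4000000.
2^21 = 2097152 < 4000000 ≤ 2^22 = 4194304, so n = 22.

22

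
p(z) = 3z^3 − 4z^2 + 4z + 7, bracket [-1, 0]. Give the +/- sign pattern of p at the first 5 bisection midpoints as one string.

z = -0.5 gives p = 3.625, positive; keep [-1, -0.5]
z = -0.75 gives p = 0.484375, positive; keep [-1, -0.75]
z = -0.875 gives p = -1.572266, negative; keep [-0.875, -0.75]
z = -0.8125 gives p = -0.4998, negative; keep [-0.8125, -0.75]
z = -0.78125 gives p = 0.0031, positive; keep [-0.8125, -0.78125]

++--+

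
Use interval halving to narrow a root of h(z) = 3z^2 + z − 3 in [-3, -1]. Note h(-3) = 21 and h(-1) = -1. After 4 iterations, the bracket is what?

[-1.25, -1.125]

h(-2) = 7 > 0, so the root lies in [-2, -1]
h(-1.5) = 2.25 > 0, so the root lies in [-1.5, -1]
h(-1.25) = 0.4375 > 0, so the root lies in [-1.25, -1]
h(-1.125) = -0.3281 < 0, so the root lies in [-1.25, -1.125]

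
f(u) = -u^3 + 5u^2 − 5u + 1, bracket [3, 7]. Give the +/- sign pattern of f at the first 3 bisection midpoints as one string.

midpoint 5: f = -24 < 0 → [3, 5]
midpoint 4: f = -3 < 0 → [3, 4]
midpoint 3.5: f = 1.875 > 0 → [3.5, 4]

--+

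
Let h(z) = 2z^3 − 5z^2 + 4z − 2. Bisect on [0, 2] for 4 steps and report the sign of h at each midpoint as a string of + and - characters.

--+-

m = 1, h(m) = -1 (−); new bracket [1, 2]
m = 1.5, h(m) = -0.5 (−); new bracket [1.5, 2]
m = 1.75, h(m) = 0.40625 (+); new bracket [1.5, 1.75]
m = 1.625, h(m) = -0.1211 (−); new bracket [1.625, 1.75]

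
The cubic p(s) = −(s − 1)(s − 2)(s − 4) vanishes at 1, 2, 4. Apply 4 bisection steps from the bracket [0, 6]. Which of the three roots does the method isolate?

4

midpoint 3: p = 2 > 0 → [3, 6]
midpoint 4.5: p = -4.375 < 0 → [3, 4.5]
midpoint 3.75: p = 1.203125 > 0 → [3.75, 4.5]
midpoint 4.125: p = -0.8301 < 0 → [3.75, 4.125]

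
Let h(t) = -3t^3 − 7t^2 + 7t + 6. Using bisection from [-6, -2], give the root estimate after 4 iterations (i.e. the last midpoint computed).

-2.75

h(-4) = 58 > 0, so the root lies in [-4, -2]
h(-3) = 3 > 0, so the root lies in [-3, -2]
h(-2.5) = -8.375 < 0, so the root lies in [-3, -2.5]
h(-2.75) = -3.7969 < 0, so the root lies in [-3, -2.75]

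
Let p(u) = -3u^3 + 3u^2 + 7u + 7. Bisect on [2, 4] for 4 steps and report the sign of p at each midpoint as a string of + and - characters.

u = 3 gives p = -26, negative; keep [2, 3]
u = 2.5 gives p = -3.625, negative; keep [2, 2.5]
u = 2.25 gives p = 3.765625, positive; keep [2.25, 2.5]
u = 2.375 gives p = 0.3574, positive; keep [2.375, 2.5]

--++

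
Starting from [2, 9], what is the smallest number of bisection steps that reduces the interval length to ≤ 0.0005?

14

Width after n steps is 7/2^n. Need 2^n ≥ 7/0.0005 = 14000.
2^13 = 8192 < 14000 ≤ 2^14 = 16384, so n = 14.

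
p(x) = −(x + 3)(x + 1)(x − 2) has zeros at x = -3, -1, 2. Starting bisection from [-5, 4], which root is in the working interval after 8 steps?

2

x = -0.5 gives p = 3.125, positive; keep [-0.5, 4]
x = 1.75 gives p = 3.265625, positive; keep [1.75, 4]
x = 2.875 gives p = -19.919922, negative; keep [1.75, 2.875]
x = 2.3125 gives p = -5.4993, negative; keep [1.75, 2.3125]
x = 2.03125 gives p = -0.4766, negative; keep [1.75, 2.03125]
x = 1.890625 gives p = 1.5462, positive; keep [1.890625, 2.03125]
x = 1.9609375 gives p = 0.5738, positive; keep [1.9609375, 2.03125]
x = 1.99609375 gives p = 0.0585, positive; keep [1.99609375, 2.03125]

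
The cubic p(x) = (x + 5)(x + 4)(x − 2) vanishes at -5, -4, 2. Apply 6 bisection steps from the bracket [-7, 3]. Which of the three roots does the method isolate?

2

x = -2 gives p = -24, negative; keep [-2, 3]
x = 0.5 gives p = -37.125, negative; keep [0.5, 3]
x = 1.75 gives p = -9.703125, negative; keep [1.75, 3]
x = 2.375 gives p = 17.6309, positive; keep [1.75, 2.375]
x = 2.0625 gives p = 2.676, positive; keep [1.75, 2.0625]
x = 1.90625 gives p = -3.8241, negative; keep [1.90625, 2.0625]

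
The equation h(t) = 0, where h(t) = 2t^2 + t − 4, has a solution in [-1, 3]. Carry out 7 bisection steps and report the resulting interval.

m = 1, h(m) = -1 (−); new bracket [1, 3]
m = 2, h(m) = 6 (+); new bracket [1, 2]
m = 1.5, h(m) = 2 (+); new bracket [1, 1.5]
m = 1.25, h(m) = 0.375 (+); new bracket [1, 1.25]
m = 1.125, h(m) = -0.3438 (−); new bracket [1.125, 1.25]
m = 1.1875, h(m) = 0.0078 (+); new bracket [1.125, 1.1875]
m = 1.15625, h(m) = -0.1699 (−); new bracket [1.15625, 1.1875]

[1.15625, 1.1875]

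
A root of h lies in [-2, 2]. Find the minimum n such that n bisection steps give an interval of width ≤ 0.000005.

Width after n steps is 4/2^n. Need 2^n ≥ 4/0.000005 = 800000.
2^19 = 524288 < 800000 ≤ 2^20 = 1048576, so n = 20.

20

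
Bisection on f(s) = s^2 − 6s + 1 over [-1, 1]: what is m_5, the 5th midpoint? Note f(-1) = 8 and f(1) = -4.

f(0) = 1 > 0, so the root lies in [0, 1]
f(0.5) = -1.75 < 0, so the root lies in [0, 0.5]
f(0.25) = -0.4375 < 0, so the root lies in [0, 0.25]
f(0.125) = 0.2656 > 0, so the root lies in [0.125, 0.25]
f(0.1875) = -0.0898 < 0, so the root lies in [0.125, 0.1875]

0.1875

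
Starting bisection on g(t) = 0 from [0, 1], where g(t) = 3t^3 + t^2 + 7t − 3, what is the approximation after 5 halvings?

0.40625

t = 0.5 gives g = 1.125, positive; keep [0, 0.5]
t = 0.25 gives g = -1.140625, negative; keep [0.25, 0.5]
t = 0.375 gives g = -0.076172, negative; keep [0.375, 0.5]
t = 0.4375 gives g = 0.5051, positive; keep [0.375, 0.4375]
t = 0.40625 gives g = 0.2099, positive; keep [0.375, 0.40625]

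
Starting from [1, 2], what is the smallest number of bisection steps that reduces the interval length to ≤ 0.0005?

11

Width after n steps is 1/2^n. Need 2^n ≥ 1/0.0005 = 2000.
2^10 = 1024 < 2000 ≤ 2^11 = 2048, so n = 11.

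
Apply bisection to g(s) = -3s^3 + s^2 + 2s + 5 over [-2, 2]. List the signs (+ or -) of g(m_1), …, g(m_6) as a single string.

midpoint 0: g = 5 > 0 → [0, 2]
midpoint 1: g = 5 > 0 → [1, 2]
midpoint 1.5: g = 0.125 > 0 → [1.5, 2]
midpoint 1.75: g = -4.5156 < 0 → [1.5, 1.75]
midpoint 1.625: g = -1.9824 < 0 → [1.5, 1.625]
midpoint 1.5625: g = -0.8777 < 0 → [1.5, 1.5625]

+++---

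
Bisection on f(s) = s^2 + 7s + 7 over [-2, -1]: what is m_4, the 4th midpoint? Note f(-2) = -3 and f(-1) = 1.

-1.1875

s = -1.5 gives f = -1.25, negative; keep [-1.5, -1]
s = -1.25 gives f = -0.1875, negative; keep [-1.25, -1]
s = -1.125 gives f = 0.390625, positive; keep [-1.25, -1.125]
s = -1.1875 gives f = 0.0977, positive; keep [-1.25, -1.1875]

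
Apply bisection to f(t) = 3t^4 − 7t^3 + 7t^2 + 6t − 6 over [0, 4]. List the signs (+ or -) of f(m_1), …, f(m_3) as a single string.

++-

m = 2, f(m) = 26 (+); new bracket [0, 2]
m = 1, f(m) = 3 (+); new bracket [0, 1]
m = 0.5, f(m) = -1.9375 (−); new bracket [0.5, 1]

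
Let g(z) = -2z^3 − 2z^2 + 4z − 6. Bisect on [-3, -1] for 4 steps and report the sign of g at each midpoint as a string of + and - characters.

-+-+

m = -2, g(m) = -6 (−); new bracket [-3, -2]
m = -2.5, g(m) = 2.75 (+); new bracket [-2.5, -2]
m = -2.25, g(m) = -2.34375 (−); new bracket [-2.5, -2.25]
m = -2.375, g(m) = 0.0117 (+); new bracket [-2.375, -2.25]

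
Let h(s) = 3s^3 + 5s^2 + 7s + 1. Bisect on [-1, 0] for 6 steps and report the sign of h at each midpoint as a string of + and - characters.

midpoint -0.5: h = -1.625 < 0 → [-0.5, 0]
midpoint -0.25: h = -0.484375 < 0 → [-0.25, 0]
midpoint -0.125: h = 0.197266 > 0 → [-0.25, -0.125]
midpoint -0.1875: h = -0.1565 < 0 → [-0.1875, -0.125]
midpoint -0.15625: h = 0.0169 > 0 → [-0.1875, -0.15625]
midpoint -0.171875: h = -0.0707 < 0 → [-0.171875, -0.15625]

--+-+-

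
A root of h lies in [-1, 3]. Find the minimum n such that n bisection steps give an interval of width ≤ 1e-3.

Width after n steps is 4/2^n. Need 2^n ≥ 4/1e-3 = 4000.
2^11 = 2048 < 4000 ≤ 2^12 = 4096, so n = 12.

12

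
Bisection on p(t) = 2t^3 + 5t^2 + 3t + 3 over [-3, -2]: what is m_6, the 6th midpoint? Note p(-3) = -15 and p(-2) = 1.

-2.140625

t = -2.5 gives p = -4.5, negative; keep [-2.5, -2]
t = -2.25 gives p = -1.21875, negative; keep [-2.25, -2]
t = -2.125 gives p = 0.011719, positive; keep [-2.25, -2.125]
t = -2.1875 gives p = -0.5718, negative; keep [-2.1875, -2.125]
t = -2.15625 gives p = -0.2723, negative; keep [-2.15625, -2.125]
t = -2.140625 gives p = -0.1284, negative; keep [-2.140625, -2.125]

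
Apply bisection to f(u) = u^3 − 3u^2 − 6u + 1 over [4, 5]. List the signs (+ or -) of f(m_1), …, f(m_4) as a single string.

+-+-

m = 4.5, f(m) = 4.375 (+); new bracket [4, 4.5]
m = 4.25, f(m) = -1.921875 (−); new bracket [4.25, 4.5]
m = 4.375, f(m) = 1.068359 (+); new bracket [4.25, 4.375]
m = 4.3125, f(m) = -0.4656 (−); new bracket [4.3125, 4.375]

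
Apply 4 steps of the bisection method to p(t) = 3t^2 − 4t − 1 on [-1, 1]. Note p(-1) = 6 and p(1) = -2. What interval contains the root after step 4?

m = 0, p(m) = -1 (−); new bracket [-1, 0]
m = -0.5, p(m) = 1.75 (+); new bracket [-0.5, 0]
m = -0.25, p(m) = 0.1875 (+); new bracket [-0.25, 0]
m = -0.125, p(m) = -0.4531 (−); new bracket [-0.25, -0.125]

[-0.25, -0.125]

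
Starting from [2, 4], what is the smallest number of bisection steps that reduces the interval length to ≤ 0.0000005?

22

Width after n steps is 2/2^n. Need 2^n ≥ 2/0.0000005 = 4000000.
2^21 = 2097152 < 4000000 ≤ 2^22 = 4194304, so n = 22.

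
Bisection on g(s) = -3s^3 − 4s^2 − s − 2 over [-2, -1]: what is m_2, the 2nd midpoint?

-1.25

s = -1.5 gives g = 0.625, positive; keep [-1.5, -1]
s = -1.25 gives g = -1.140625, negative; keep [-1.5, -1.25]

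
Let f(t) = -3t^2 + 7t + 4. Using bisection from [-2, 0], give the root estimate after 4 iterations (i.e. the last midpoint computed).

-0.375

t = -1 gives f = -6, negative; keep [-1, 0]
t = -0.5 gives f = -0.25, negative; keep [-0.5, 0]
t = -0.25 gives f = 2.0625, positive; keep [-0.5, -0.25]
t = -0.375 gives f = 0.9531, positive; keep [-0.5, -0.375]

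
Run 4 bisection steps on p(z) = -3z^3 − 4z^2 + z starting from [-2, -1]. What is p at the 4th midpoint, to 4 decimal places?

0.1160

z = -1.5 gives p = -0.375, negative; keep [-2, -1.5]
z = -1.75 gives p = 2.078125, positive; keep [-1.75, -1.5]
z = -1.625 gives p = 0.685547, positive; keep [-1.625, -1.5]
z = -1.5625 gives p = 0.116, positive; keep [-1.5625, -1.5]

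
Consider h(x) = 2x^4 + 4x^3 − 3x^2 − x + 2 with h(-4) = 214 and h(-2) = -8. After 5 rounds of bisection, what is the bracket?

[-2.5, -2.4375]

midpoint -3: h = 32 > 0 → [-3, -2]
midpoint -2.5: h = 1.375 > 0 → [-2.5, -2]
midpoint -2.25: h = -5.242188 < 0 → [-2.5, -2.25]
midpoint -2.375: h = -2.4995 < 0 → [-2.5, -2.375]
midpoint -2.4375: h = -0.7148 < 0 → [-2.5, -2.4375]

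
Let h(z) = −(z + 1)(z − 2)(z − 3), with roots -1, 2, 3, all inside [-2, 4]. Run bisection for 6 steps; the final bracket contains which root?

midpoint 1: h = -4 < 0 → [-2, 1]
midpoint -0.5: h = -4.375 < 0 → [-2, -0.5]
midpoint -1.25: h = 3.453125 > 0 → [-1.25, -0.5]
midpoint -0.875: h = -1.3926 < 0 → [-1.25, -0.875]
midpoint -1.0625: h = 0.7776 > 0 → [-1.0625, -0.875]
midpoint -0.96875: h = -0.3682 < 0 → [-1.0625, -0.96875]

-1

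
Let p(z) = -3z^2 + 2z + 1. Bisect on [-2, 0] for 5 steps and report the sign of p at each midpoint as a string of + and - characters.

z = -1 gives p = -4, negative; keep [-1, 0]
z = -0.5 gives p = -0.75, negative; keep [-0.5, 0]
z = -0.25 gives p = 0.3125, positive; keep [-0.5, -0.25]
z = -0.375 gives p = -0.1719, negative; keep [-0.375, -0.25]
z = -0.3125 gives p = 0.082, positive; keep [-0.375, -0.3125]

--+-+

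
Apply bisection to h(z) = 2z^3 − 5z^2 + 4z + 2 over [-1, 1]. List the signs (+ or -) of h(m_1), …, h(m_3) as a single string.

z = 0 gives h = 2, positive; keep [-1, 0]
z = -0.5 gives h = -1.5, negative; keep [-0.5, 0]
z = -0.25 gives h = 0.65625, positive; keep [-0.5, -0.25]

+-+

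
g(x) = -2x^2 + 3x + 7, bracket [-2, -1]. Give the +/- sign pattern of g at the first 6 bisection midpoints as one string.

x = -1.5 gives g = -2, negative; keep [-1.5, -1]
x = -1.25 gives g = 0.125, positive; keep [-1.5, -1.25]
x = -1.375 gives g = -0.90625, negative; keep [-1.375, -1.25]
x = -1.3125 gives g = -0.3828, negative; keep [-1.3125, -1.25]
x = -1.28125 gives g = -0.127, negative; keep [-1.28125, -1.25]
x = -1.265625 gives g = -0.0005, negative; keep [-1.265625, -1.25]

-+----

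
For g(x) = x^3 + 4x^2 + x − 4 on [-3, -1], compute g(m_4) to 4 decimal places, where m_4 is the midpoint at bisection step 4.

m = -2, g(m) = 2 (+); new bracket [-2, -1]
m = -1.5, g(m) = 0.125 (+); new bracket [-1.5, -1]
m = -1.25, g(m) = -0.953125 (−); new bracket [-1.5, -1.25]
m = -1.375, g(m) = -0.4121 (−); new bracket [-1.5, -1.375]

-0.4121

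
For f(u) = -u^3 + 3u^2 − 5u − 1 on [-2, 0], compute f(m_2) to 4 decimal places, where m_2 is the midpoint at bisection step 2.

m = -1, f(m) = 8 (+); new bracket [-1, 0]
m = -0.5, f(m) = 2.375 (+); new bracket [-0.5, 0]

2.3750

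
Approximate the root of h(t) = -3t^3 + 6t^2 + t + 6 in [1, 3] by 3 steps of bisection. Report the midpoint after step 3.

m = 2, h(m) = 8 (+); new bracket [2, 3]
m = 2.5, h(m) = -0.875 (−); new bracket [2, 2.5]
m = 2.25, h(m) = 4.453125 (+); new bracket [2.25, 2.5]

2.25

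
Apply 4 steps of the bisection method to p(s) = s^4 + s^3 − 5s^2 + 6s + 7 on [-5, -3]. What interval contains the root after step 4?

s = -4 gives p = 95, positive; keep [-4, -3]
s = -3.5 gives p = 31.9375, positive; keep [-3.5, -3]
s = -3.25 gives p = 11.925781, positive; keep [-3.25, -3]
s = -3.125 gives p = 4.2717, positive; keep [-3.125, -3]

[-3.125, -3]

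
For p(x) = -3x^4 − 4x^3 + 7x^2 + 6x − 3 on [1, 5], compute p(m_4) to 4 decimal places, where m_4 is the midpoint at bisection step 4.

x = 3 gives p = -273, negative; keep [1, 3]
x = 2 gives p = -43, negative; keep [1, 2]
x = 1.5 gives p = -6.9375, negative; keep [1, 1.5]
x = 1.25 gives p = 0.3008, positive; keep [1.25, 1.5]

0.3008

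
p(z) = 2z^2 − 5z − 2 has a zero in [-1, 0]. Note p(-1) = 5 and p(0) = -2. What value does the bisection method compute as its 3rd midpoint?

m = -0.5, p(m) = 1 (+); new bracket [-0.5, 0]
m = -0.25, p(m) = -0.625 (−); new bracket [-0.5, -0.25]
m = -0.375, p(m) = 0.15625 (+); new bracket [-0.375, -0.25]

-0.375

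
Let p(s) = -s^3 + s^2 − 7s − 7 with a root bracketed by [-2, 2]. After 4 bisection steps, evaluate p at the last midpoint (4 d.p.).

midpoint 0: p = -7 < 0 → [-2, 0]
midpoint -1: p = 2 > 0 → [-1, 0]
midpoint -0.5: p = -3.125 < 0 → [-1, -0.5]
midpoint -0.75: p = -0.7656 < 0 → [-1, -0.75]

-0.7656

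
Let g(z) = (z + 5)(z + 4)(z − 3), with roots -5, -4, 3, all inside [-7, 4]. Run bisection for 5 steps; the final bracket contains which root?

g(-1.5) = -39.375 < 0, so the root lies in [-1.5, 4]
g(1.25) = -57.421875 < 0, so the root lies in [1.25, 4]
g(2.625) = -18.943359 < 0, so the root lies in [2.625, 4]
g(3.3125) = 18.9954 > 0, so the root lies in [2.625, 3.3125]
g(2.96875) = -1.7354 < 0, so the root lies in [2.96875, 3.3125]

3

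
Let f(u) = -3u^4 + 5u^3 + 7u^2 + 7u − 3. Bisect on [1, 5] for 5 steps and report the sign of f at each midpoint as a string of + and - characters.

m = 3, f(m) = -27 (−); new bracket [1, 3]
m = 2, f(m) = 31 (+); new bracket [2, 3]
m = 2.5, f(m) = 19.1875 (+); new bracket [2.5, 3]
m = 2.75, f(m) = 1.5977 (+); new bracket [2.75, 3]
m = 2.875, f(m) = -11.1589 (−); new bracket [2.75, 2.875]

-+++-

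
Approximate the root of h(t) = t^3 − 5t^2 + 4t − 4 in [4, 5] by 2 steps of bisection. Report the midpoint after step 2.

4.25

midpoint 4.5: h = 3.875 > 0 → [4, 4.5]
midpoint 4.25: h = -0.546875 < 0 → [4.25, 4.5]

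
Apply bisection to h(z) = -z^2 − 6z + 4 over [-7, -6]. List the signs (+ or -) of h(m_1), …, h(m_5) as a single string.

+--++

midpoint -6.5: h = 0.75 > 0 → [-7, -6.5]
midpoint -6.75: h = -1.0625 < 0 → [-6.75, -6.5]
midpoint -6.625: h = -0.140625 < 0 → [-6.625, -6.5]
midpoint -6.5625: h = 0.3086 > 0 → [-6.625, -6.5625]
midpoint -6.59375: h = 0.085 > 0 → [-6.625, -6.59375]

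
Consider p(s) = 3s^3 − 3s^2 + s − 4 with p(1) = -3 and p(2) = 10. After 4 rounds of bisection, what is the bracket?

m = 1.5, p(m) = 0.875 (+); new bracket [1, 1.5]
m = 1.25, p(m) = -1.578125 (−); new bracket [1.25, 1.5]
m = 1.375, p(m) = -0.498047 (−); new bracket [1.375, 1.5]
m = 1.4375, p(m) = 0.1497 (+); new bracket [1.375, 1.4375]

[1.375, 1.4375]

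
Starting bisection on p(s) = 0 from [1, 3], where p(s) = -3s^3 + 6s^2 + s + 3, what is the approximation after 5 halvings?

2.3125

s = 2 gives p = 5, positive; keep [2, 3]
s = 2.5 gives p = -3.875, negative; keep [2, 2.5]
s = 2.25 gives p = 1.453125, positive; keep [2.25, 2.5]
s = 2.375 gives p = -0.9707, negative; keep [2.25, 2.375]
s = 2.3125 gives p = 0.2991, positive; keep [2.3125, 2.375]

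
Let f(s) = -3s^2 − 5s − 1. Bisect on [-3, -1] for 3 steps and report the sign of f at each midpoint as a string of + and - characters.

f(-2) = -3 < 0, so the root lies in [-2, -1]
f(-1.5) = -0.25 < 0, so the root lies in [-1.5, -1]
f(-1.25) = 0.5625 > 0, so the root lies in [-1.5, -1.25]

--+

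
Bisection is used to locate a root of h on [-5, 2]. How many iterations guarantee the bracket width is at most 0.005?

11

Width after n steps is 7/2^n. Need 2^n ≥ 7/0.005 = 1400.
2^10 = 1024 < 1400 ≤ 2^11 = 2048, so n = 11.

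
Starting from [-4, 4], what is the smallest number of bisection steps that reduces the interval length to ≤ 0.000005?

21

Width after n steps is 8/2^n. Need 2^n ≥ 8/0.000005 = 1600000.
2^20 = 1048576 < 1600000 ≤ 2^21 = 2097152, so n = 21.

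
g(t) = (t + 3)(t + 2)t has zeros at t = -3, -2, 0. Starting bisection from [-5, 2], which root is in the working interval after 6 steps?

0

g(-1.5) = -1.125 < 0, so the root lies in [-1.5, 2]
g(0.25) = 1.828125 > 0, so the root lies in [-1.5, 0.25]
g(-0.625) = -2.041016 < 0, so the root lies in [-0.625, 0.25]
g(-0.1875) = -0.9558 < 0, so the root lies in [-0.1875, 0.25]
g(0.03125) = 0.1924 > 0, so the root lies in [-0.1875, 0.03125]
g(-0.078125) = -0.4387 < 0, so the root lies in [-0.078125, 0.03125]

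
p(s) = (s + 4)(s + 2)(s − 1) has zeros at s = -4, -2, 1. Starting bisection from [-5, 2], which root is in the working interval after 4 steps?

1

midpoint -1.5: p = -3.125 < 0 → [-1.5, 2]
midpoint 0.25: p = -7.171875 < 0 → [0.25, 2]
midpoint 1.125: p = 2.001953 > 0 → [0.25, 1.125]
midpoint 0.6875: p = -3.9368 < 0 → [0.6875, 1.125]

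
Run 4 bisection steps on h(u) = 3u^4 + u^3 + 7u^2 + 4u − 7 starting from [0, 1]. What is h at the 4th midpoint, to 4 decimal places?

h(0.5) = -2.9375 < 0, so the root lies in [0.5, 1]
h(0.75) = 1.308594 > 0, so the root lies in [0.5, 0.75]
h(0.625) = -1.063721 < 0, so the root lies in [0.625, 0.75]
h(0.6875) = 0.0538 > 0, so the root lies in [0.625, 0.6875]

0.0538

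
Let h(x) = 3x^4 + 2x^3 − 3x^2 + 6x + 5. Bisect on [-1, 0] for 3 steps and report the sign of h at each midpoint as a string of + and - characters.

m = -0.5, h(m) = 1.1875 (+); new bracket [-1, -0.5]
m = -0.75, h(m) = -1.082031 (−); new bracket [-0.75, -0.5]
m = -0.625, h(m) = 0.047607 (+); new bracket [-0.75, -0.625]

+-+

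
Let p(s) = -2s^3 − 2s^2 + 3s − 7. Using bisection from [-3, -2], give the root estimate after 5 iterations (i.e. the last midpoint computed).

-2.28125

m = -2.5, p(m) = 4.25 (+); new bracket [-2.5, -2]
m = -2.25, p(m) = -1.09375 (−); new bracket [-2.5, -2.25]
m = -2.375, p(m) = 1.386719 (+); new bracket [-2.375, -2.25]
m = -2.3125, p(m) = 0.1001 (+); new bracket [-2.3125, -2.25]
m = -2.28125, p(m) = -0.5082 (−); new bracket [-2.3125, -2.28125]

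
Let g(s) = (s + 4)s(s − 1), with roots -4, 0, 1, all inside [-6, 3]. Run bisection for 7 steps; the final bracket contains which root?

-4

s = -1.5 gives g = 9.375, positive; keep [-6, -1.5]
s = -3.75 gives g = 4.453125, positive; keep [-6, -3.75]
s = -4.875 gives g = -25.060547, negative; keep [-4.875, -3.75]
s = -4.3125 gives g = -7.1594, negative; keep [-4.3125, -3.75]
s = -4.03125 gives g = -0.6338, negative; keep [-4.03125, -3.75]
s = -3.890625 gives g = 2.0811, positive; keep [-4.03125, -3.890625]
s = -3.9609375 gives g = 0.7676, positive; keep [-4.03125, -3.9609375]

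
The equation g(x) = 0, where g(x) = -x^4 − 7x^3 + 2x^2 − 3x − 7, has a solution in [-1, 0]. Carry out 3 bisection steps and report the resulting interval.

g(-0.5) = -4.1875 < 0, so the root lies in [-1, -0.5]
g(-0.75) = -0.988281 < 0, so the root lies in [-1, -0.75]
g(-0.875) = 1.259521 > 0, so the root lies in [-0.875, -0.75]

[-0.875, -0.75]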